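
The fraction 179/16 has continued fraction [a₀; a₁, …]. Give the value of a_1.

5

Repeatedly divide and take the remainder:
179 ÷ 16 → quotient 11, remainder 3
16 ÷ 3 → quotient 5, remainder 1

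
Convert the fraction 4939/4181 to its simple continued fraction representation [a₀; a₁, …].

[1; 5, 1, 1, 15, 3, 2, 3]

4939 ÷ 4181 → quotient 1, remainder 758
4181 ÷ 758 → quotient 5, remainder 391
758 ÷ 391 → quotient 1, remainder 367
391 ÷ 367 → quotient 1, remainder 24
367 ÷ 24 → quotient 15, remainder 7
24 ÷ 7 → quotient 3, remainder 3
7 ÷ 3 → quotient 2, remainder 1
3 ÷ 1 → quotient 3, remainder 0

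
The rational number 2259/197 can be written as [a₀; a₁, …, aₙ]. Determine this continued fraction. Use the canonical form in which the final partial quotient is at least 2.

[11; 2, 7, 13]

2259 = 11·197 + 92, so a_0 = 11
197 = 2·92 + 13, so a_1 = 2
92 = 7·13 + 1, so a_2 = 7
13 = 13·1 + 0, so a_3 = 13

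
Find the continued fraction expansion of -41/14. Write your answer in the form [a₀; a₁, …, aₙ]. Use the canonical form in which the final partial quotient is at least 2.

Apply division with remainder until the remainder is 0:
⌊-41/14⌋ = -3, remainder 1
⌊14/1⌋ = 14, remainder 0

[-3; 14]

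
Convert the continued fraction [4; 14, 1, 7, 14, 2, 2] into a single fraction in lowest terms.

Work from the innermost term outward:
Start with 2.
2 + 1/(2/1) = 2 + 1/2 = 5/2
14 + 1/(5/2) = 14 + 2/5 = 72/5
7 + 1/(72/5) = 7 + 5/72 = 509/72
1 + 1/(509/72) = 1 + 72/509 = 581/509
14 + 1/(581/509) = 14 + 509/581 = 8643/581
4 + 1/(8643/581) = 4 + 581/8643 = 35153/8643

35153/8643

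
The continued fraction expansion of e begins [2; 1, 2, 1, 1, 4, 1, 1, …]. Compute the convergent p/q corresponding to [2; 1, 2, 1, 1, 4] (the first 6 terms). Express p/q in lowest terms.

87/32

Work from the innermost term outward:
Start with 4.
1 + 1/(4/1) = 1 + 1/4 = 5/4
1 + 1/(5/4) = 1 + 4/5 = 9/5
2 + 1/(9/5) = 2 + 5/9 = 23/9
1 + 1/(23/9) = 1 + 9/23 = 32/23
2 + 1/(32/23) = 2 + 23/32 = 87/32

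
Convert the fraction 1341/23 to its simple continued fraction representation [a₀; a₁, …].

[58; 3, 3, 2]

⌊1341/23⌋ = 58, remainder 7
⌊23/7⌋ = 3, remainder 2
⌊7/2⌋ = 3, remainder 1
⌊2/1⌋ = 2, remainder 0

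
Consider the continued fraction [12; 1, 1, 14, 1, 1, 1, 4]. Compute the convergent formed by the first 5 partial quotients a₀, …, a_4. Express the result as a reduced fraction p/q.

a_0 = 12: 12/1
a_1 = 1: 13/1
a_2 = 1: 25/2
a_3 = 14: 363/29
a_4 = 1: 388/31

388/31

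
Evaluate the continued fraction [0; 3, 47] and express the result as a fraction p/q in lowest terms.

Build up convergents one term at a time:
a_0 = 0: 0/1
a_1 = 3: 1/3
a_2 = 47: 47/142

47/142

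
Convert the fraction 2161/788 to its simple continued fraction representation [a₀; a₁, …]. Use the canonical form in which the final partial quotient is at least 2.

2161 = 2·788 + 585, so a_0 = 2
788 = 1·585 + 203, so a_1 = 1
585 = 2·203 + 179, so a_2 = 2
203 = 1·179 + 24, so a_3 = 1
179 = 7·24 + 11, so a_4 = 7
24 = 2·11 + 2, so a_5 = 2
11 = 5·2 + 1, so a_6 = 5
2 = 2·1 + 0, so a_7 = 2

[2; 1, 2, 1, 7, 2, 5, 2]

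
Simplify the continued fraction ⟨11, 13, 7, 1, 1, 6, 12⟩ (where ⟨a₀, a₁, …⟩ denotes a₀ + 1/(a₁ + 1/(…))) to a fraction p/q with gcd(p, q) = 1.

a_0 = 11: 11/1
a_1 = 13: 144/13
a_2 = 7: 1019/92
a_3 = 1: 1163/105
a_4 = 1: 2182/197
a_5 = 6: 14255/1287
a_6 = 12: 173242/15641

173242/15641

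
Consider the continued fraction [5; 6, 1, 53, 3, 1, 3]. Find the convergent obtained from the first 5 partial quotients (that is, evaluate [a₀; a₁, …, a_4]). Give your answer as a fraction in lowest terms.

Start with 3.
53 + 1/(3/1) = 53 + 1/3 = 160/3
1 + 1/(160/3) = 1 + 3/160 = 163/160
6 + 1/(163/160) = 6 + 160/163 = 1138/163
5 + 1/(1138/163) = 5 + 163/1138 = 5853/1138

5853/1138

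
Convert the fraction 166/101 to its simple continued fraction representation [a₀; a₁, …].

[1; 1, 1, 1, 4, 7]

166 = 1·101 + 65, so a_0 = 1
101 = 1·65 + 36, so a_1 = 1
65 = 1·36 + 29, so a_2 = 1
36 = 1·29 + 7, so a_3 = 1
29 = 4·7 + 1, so a_4 = 4
7 = 7·1 + 0, so a_5 = 7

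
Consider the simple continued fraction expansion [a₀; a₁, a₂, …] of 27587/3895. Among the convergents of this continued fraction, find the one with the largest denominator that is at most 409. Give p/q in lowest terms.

2656/375

a_0 = 7: 7/1  (≤ bound)
a_1 = 12: 85/12  (≤ bound)
a_2 = 10: 857/121  (≤ bound)
a_3 = 2: 1799/254  (≤ bound)
a_4 = 1: 2656/375  (≤ bound)
a_5 = 1: 4455/629  (> 409, stop)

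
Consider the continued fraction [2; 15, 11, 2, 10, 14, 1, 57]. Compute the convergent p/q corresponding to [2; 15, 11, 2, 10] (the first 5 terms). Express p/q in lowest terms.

7513/3636

a_0 = 2: 2/1
a_1 = 15: 31/15
a_2 = 11: 343/166
a_3 = 2: 717/347
a_4 = 10: 7513/3636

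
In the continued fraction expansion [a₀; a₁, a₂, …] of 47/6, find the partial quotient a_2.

5

47 = 7·6 + 5, so a_0 = 7
6 = 1·5 + 1, so a_1 = 1
5 = 5·1 + 0, so a_2 = 5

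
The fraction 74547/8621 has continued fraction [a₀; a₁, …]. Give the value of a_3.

1

74547 ÷ 8621 → quotient 8, remainder 5579
8621 ÷ 5579 → quotient 1, remainder 3042
5579 ÷ 3042 → quotient 1, remainder 2537
3042 ÷ 2537 → quotient 1, remainder 505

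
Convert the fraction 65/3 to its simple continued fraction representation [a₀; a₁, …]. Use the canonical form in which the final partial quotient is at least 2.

⌊65/3⌋ = 21, remainder 2
⌊3/2⌋ = 1, remainder 1
⌊2/1⌋ = 2, remainder 0

[21; 1, 2]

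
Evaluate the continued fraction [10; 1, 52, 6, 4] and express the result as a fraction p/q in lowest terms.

Starting at the tail and folding back:
Start with 4.
6 + 1/(4/1) = 6 + 1/4 = 25/4
52 + 1/(25/4) = 52 + 4/25 = 1304/25
1 + 1/(1304/25) = 1 + 25/1304 = 1329/1304
10 + 1/(1329/1304) = 10 + 1304/1329 = 14594/1329

14594/1329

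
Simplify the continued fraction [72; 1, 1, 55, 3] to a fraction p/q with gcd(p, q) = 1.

24289/335

a_0 = 72: 72/1
a_1 = 1: 73/1
a_2 = 1: 145/2
a_3 = 55: 8048/111
a_4 = 3: 24289/335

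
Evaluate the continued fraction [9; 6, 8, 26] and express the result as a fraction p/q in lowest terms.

Start with 26.
8 + 1/(26/1) = 8 + 1/26 = 209/26
6 + 1/(209/26) = 6 + 26/209 = 1280/209
9 + 1/(1280/209) = 9 + 209/1280 = 11729/1280

11729/1280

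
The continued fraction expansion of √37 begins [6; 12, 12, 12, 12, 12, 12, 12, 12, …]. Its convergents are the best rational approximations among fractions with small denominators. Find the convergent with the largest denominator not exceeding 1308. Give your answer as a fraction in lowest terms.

882/145

a_0 = 6: 6/1  (≤ bound)
a_1 = 12: 73/12  (≤ bound)
a_2 = 12: 882/145  (≤ bound)
a_3 = 12: 10657/1752  (> 1308, stop)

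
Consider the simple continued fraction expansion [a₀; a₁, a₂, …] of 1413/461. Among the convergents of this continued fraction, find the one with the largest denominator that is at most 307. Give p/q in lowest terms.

a_0 = 3: 3/1  (≤ bound)
a_1 = 15: 46/15  (≤ bound)
a_2 = 2: 95/31  (≤ bound)
a_3 = 1: 141/46  (≤ bound)
a_4 = 2: 377/123  (≤ bound)
a_5 = 1: 518/169  (≤ bound)
a_6 = 2: 1413/461  (> 307, stop)

518/169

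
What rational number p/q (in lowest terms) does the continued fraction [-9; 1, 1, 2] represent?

-42/5

Compute successive convergents:
a_0 = -9: -9/1
a_1 = 1: -8/1
a_2 = 1: -17/2
a_3 = 2: -42/5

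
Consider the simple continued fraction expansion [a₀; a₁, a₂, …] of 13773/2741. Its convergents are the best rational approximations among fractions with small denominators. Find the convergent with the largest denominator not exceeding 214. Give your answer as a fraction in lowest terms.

a_0 = 5: 5/1  (≤ bound)
a_1 = 40: 201/40  (≤ bound)
a_2 = 3: 608/121  (≤ bound)
a_3 = 4: 2633/524  (> 214, stop)

608/121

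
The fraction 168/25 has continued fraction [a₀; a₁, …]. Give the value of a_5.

3

168 = 6·25 + 18, so a_0 = 6
25 = 1·18 + 7, so a_1 = 1
18 = 2·7 + 4, so a_2 = 2
7 = 1·4 + 3, so a_3 = 1
4 = 1·3 + 1, so a_4 = 1
3 = 3·1 + 0, so a_5 = 3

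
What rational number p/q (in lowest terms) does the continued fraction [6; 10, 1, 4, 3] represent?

1054/173

Start with 3.
4 + 1/(3/1) = 4 + 1/3 = 13/3
1 + 1/(13/3) = 1 + 3/13 = 16/13
10 + 1/(16/13) = 10 + 13/16 = 173/16
6 + 1/(173/16) = 6 + 16/173 = 1054/173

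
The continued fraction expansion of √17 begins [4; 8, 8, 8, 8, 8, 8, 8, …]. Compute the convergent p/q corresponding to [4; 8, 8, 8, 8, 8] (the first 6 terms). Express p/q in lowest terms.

143649/34840

a_0 = 4: 4/1
a_1 = 8: 33/8
a_2 = 8: 268/65
a_3 = 8: 2177/528
a_4 = 8: 17684/4289
a_5 = 8: 143649/34840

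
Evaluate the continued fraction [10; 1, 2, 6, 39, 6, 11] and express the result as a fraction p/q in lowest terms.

Start with 11.
6 + 1/(11/1) = 6 + 1/11 = 67/11
39 + 1/(67/11) = 39 + 11/67 = 2624/67
6 + 1/(2624/67) = 6 + 67/2624 = 15811/2624
2 + 1/(15811/2624) = 2 + 2624/15811 = 34246/15811
1 + 1/(34246/15811) = 1 + 15811/34246 = 50057/34246
10 + 1/(50057/34246) = 10 + 34246/50057 = 534816/50057

534816/50057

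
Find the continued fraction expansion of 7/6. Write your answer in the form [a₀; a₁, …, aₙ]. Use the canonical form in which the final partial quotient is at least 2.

Repeatedly divide and take the remainder:
7 = 1·6 + 1, so a_0 = 1
6 = 6·1 + 0, so a_1 = 6

[1; 6]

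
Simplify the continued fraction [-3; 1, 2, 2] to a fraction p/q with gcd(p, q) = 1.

-16/7

a_0 = -3: -3/1
a_1 = 1: -2/1
a_2 = 2: -7/3
a_3 = 2: -16/7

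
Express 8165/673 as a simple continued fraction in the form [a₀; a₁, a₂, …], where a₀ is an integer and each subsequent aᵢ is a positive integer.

[12; 7, 1, 1, 3, 1, 1, 5]

8165 = 12·673 + 89, so a_0 = 12
673 = 7·89 + 50, so a_1 = 7
89 = 1·50 + 39, so a_2 = 1
50 = 1·39 + 11, so a_3 = 1
39 = 3·11 + 6, so a_4 = 3
11 = 1·6 + 5, so a_5 = 1
6 = 1·5 + 1, so a_6 = 1
5 = 5·1 + 0, so a_7 = 5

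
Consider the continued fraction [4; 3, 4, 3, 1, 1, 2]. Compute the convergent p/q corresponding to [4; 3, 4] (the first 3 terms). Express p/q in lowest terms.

56/13

Start with 4.
3 + 1/(4/1) = 3 + 1/4 = 13/4
4 + 1/(13/4) = 4 + 4/13 = 56/13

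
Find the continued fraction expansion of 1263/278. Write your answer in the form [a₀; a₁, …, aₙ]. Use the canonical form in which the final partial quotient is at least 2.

[4; 1, 1, 5, 3, 2, 3]

Apply division with remainder until the remainder is 0:
1263 ÷ 278 → quotient 4, remainder 151
278 ÷ 151 → quotient 1, remainder 127
151 ÷ 127 → quotient 1, remainder 24
127 ÷ 24 → quotient 5, remainder 7
24 ÷ 7 → quotient 3, remainder 3
7 ÷ 3 → quotient 2, remainder 1
3 ÷ 1 → quotient 3, remainder 0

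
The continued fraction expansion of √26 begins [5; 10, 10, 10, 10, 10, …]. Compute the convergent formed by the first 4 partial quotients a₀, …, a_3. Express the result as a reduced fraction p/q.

5201/1020

Collapse the nested fraction from the inside out:
Start with 10.
10 + 1/(10/1) = 10 + 1/10 = 101/10
10 + 1/(101/10) = 10 + 10/101 = 1020/101
5 + 1/(1020/101) = 5 + 101/1020 = 5201/1020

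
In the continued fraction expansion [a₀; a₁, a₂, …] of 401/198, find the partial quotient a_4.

Repeatedly divide and take the remainder:
401 ÷ 198 → quotient 2, remainder 5
198 ÷ 5 → quotient 39, remainder 3
5 ÷ 3 → quotient 1, remainder 2
3 ÷ 2 → quotient 1, remainder 1
2 ÷ 1 → quotient 2, remainder 0

2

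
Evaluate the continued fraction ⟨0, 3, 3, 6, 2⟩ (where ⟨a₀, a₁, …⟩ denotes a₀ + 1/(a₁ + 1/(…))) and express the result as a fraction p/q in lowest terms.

Work from the innermost term outward:
Start with 2.
6 + 1/(2/1) = 6 + 1/2 = 13/2
3 + 1/(13/2) = 3 + 2/13 = 41/13
3 + 1/(41/13) = 3 + 13/41 = 136/41
0 + 1/(136/41) = 0 + 41/136 = 41/136

41/136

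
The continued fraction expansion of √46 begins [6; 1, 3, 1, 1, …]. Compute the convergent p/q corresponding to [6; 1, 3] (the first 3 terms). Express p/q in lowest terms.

27/4

a_0 = 6: 6/1
a_1 = 1: 7/1
a_2 = 3: 27/4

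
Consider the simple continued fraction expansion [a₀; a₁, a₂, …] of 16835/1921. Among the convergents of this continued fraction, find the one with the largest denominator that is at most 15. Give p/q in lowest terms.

a_0 = 8: 8/1  (≤ bound)
a_1 = 1: 9/1  (≤ bound)
a_2 = 3: 35/4  (≤ bound)
a_3 = 4: 149/17  (> 15, stop)

35/4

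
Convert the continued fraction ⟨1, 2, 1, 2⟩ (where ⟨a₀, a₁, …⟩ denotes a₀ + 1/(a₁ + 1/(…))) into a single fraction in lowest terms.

11/8

Work from the innermost term outward:
Start with 2.
1 + 1/(2/1) = 1 + 1/2 = 3/2
2 + 1/(3/2) = 2 + 2/3 = 8/3
1 + 1/(8/3) = 1 + 3/8 = 11/8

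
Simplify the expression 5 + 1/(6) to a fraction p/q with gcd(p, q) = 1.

31/6

Start with 6.
5 + 1/(6/1) = 5 + 1/6 = 31/6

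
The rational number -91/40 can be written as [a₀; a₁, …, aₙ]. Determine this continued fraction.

[-3; 1, 2, 1, 1, 1, 3]

Repeatedly divide and take the remainder:
-91 ÷ 40 → quotient -3, remainder 29
40 ÷ 29 → quotient 1, remainder 11
29 ÷ 11 → quotient 2, remainder 7
11 ÷ 7 → quotient 1, remainder 4
7 ÷ 4 → quotient 1, remainder 3
4 ÷ 3 → quotient 1, remainder 1
3 ÷ 1 → quotient 3, remainder 0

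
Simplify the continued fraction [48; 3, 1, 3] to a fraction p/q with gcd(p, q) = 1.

724/15

a_0 = 48: 48/1
a_1 = 3: 145/3
a_2 = 1: 193/4
a_3 = 3: 724/15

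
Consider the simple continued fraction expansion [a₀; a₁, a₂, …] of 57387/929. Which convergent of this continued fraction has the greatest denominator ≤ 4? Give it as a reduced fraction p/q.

List convergents until the denominator exceeds the bound:
a_0 = 61: 61/1  (≤ bound)
a_1 = 1: 62/1  (≤ bound)
a_2 = 3: 247/4  (≤ bound)
a_3 = 2: 556/9  (> 4, stop)

247/4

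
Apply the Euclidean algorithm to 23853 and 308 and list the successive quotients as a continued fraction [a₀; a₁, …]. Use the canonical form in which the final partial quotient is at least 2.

Apply division with remainder until the remainder is 0:
⌊23853/308⌋ = 77, remainder 137
⌊308/137⌋ = 2, remainder 34
⌊137/34⌋ = 4, remainder 1
⌊34/1⌋ = 34, remainder 0

[77; 2, 4, 34]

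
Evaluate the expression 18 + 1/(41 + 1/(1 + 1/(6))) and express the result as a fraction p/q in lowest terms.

Start with 6.
1 + 1/(6/1) = 1 + 1/6 = 7/6
41 + 1/(7/6) = 41 + 6/7 = 293/7
18 + 1/(293/7) = 18 + 7/293 = 5281/293

5281/293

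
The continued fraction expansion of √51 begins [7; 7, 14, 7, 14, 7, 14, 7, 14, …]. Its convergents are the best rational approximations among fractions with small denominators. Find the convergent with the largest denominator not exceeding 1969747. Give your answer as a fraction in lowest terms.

7068593/989801

a_0 = 7: 7/1  (≤ bound)
a_1 = 7: 50/7  (≤ bound)
a_2 = 14: 707/99  (≤ bound)
a_3 = 7: 4999/700  (≤ bound)
a_4 = 14: 70693/9899  (≤ bound)
a_5 = 7: 499850/69993  (≤ bound)
a_6 = 14: 7068593/989801  (≤ bound)
a_7 = 7: 49980001/6998600  (> 1969747, stop)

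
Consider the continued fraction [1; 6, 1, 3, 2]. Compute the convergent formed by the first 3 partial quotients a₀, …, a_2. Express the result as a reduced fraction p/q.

8/7

Use the convergent recurrence hₖ = aₖ·hₖ₋₁ + hₖ₋₂ (and likewise for the denominators kₖ):
a_0 = 1: 1/1
a_1 = 6: 7/6
a_2 = 1: 8/7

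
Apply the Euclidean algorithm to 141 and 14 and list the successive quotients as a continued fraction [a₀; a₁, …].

[10; 14]

Repeatedly divide and take the remainder:
⌊141/14⌋ = 10, remainder 1
⌊14/1⌋ = 14, remainder 0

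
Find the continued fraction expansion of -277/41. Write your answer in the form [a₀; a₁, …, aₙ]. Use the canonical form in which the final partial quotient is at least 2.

[-7; 4, 10]

-277 ÷ 41 → quotient -7, remainder 10
41 ÷ 10 → quotient 4, remainder 1
10 ÷ 1 → quotient 10, remainder 0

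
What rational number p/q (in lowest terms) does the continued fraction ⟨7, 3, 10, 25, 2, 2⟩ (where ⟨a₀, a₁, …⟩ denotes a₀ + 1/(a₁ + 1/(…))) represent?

Work from the innermost term outward:
Start with 2.
2 + 1/(2/1) = 2 + 1/2 = 5/2
25 + 1/(5/2) = 25 + 2/5 = 127/5
10 + 1/(127/5) = 10 + 5/127 = 1275/127
3 + 1/(1275/127) = 3 + 127/1275 = 3952/1275
7 + 1/(3952/1275) = 7 + 1275/3952 = 28939/3952

28939/3952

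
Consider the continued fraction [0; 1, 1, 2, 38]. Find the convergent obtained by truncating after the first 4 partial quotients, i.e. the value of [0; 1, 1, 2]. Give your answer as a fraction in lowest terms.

Starting at the tail and folding back:
Start with 2.
1 + 1/(2/1) = 1 + 1/2 = 3/2
1 + 1/(3/2) = 1 + 2/3 = 5/3
0 + 1/(5/3) = 0 + 3/5 = 3/5

3/5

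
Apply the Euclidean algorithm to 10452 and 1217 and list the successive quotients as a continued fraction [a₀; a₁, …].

Repeatedly divide and take the remainder:
⌊10452/1217⌋ = 8, remainder 716
⌊1217/716⌋ = 1, remainder 501
⌊716/501⌋ = 1, remainder 215
⌊501/215⌋ = 2, remainder 71
⌊215/71⌋ = 3, remainder 2
⌊71/2⌋ = 35, remainder 1
⌊2/1⌋ = 2, remainder 0

[8; 1, 1, 2, 3, 35, 2]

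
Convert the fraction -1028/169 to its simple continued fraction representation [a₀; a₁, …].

Repeatedly divide and take the remainder:
⌊-1028/169⌋ = -7, remainder 155
⌊169/155⌋ = 1, remainder 14
⌊155/14⌋ = 11, remainder 1
⌊14/1⌋ = 14, remainder 0

[-7; 1, 11, 14]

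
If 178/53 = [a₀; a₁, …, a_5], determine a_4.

1

Apply division with remainder until the remainder is 0:
178 ÷ 53 → quotient 3, remainder 19
53 ÷ 19 → quotient 2, remainder 15
19 ÷ 15 → quotient 1, remainder 4
15 ÷ 4 → quotient 3, remainder 3
4 ÷ 3 → quotient 1, remainder 1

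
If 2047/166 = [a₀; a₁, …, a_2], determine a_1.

3

Run the Euclidean algorithm, recording each quotient:
2047 = 12·166 + 55, so a_0 = 12
166 = 3·55 + 1, so a_1 = 3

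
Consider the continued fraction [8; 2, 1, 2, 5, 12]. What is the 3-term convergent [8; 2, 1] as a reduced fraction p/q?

a_0 = 8: 8/1
a_1 = 2: 17/2
a_2 = 1: 25/3

25/3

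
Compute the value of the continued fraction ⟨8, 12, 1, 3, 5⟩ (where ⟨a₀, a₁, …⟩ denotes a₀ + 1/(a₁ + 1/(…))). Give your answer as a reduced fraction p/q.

2165/268

Start with 5.
3 + 1/(5/1) = 3 + 1/5 = 16/5
1 + 1/(16/5) = 1 + 5/16 = 21/16
12 + 1/(21/16) = 12 + 16/21 = 268/21
8 + 1/(268/21) = 8 + 21/268 = 2165/268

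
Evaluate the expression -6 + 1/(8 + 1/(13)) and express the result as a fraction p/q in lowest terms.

-617/105

Collapse the nested fraction from the inside out:
Start with 13.
8 + 1/(13/1) = 8 + 1/13 = 105/13
-6 + 1/(105/13) = -6 + 13/105 = -617/105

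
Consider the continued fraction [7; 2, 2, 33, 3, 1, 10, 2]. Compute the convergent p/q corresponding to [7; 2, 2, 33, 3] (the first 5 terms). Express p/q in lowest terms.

Compute successive convergents:
a_0 = 7: 7/1
a_1 = 2: 15/2
a_2 = 2: 37/5
a_3 = 33: 1236/167
a_4 = 3: 3745/506

3745/506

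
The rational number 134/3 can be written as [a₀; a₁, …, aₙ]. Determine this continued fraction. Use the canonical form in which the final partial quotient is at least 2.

134 = 44·3 + 2, so a_0 = 44
3 = 1·2 + 1, so a_1 = 1
2 = 2·1 + 0, so a_2 = 2

[44; 1, 2]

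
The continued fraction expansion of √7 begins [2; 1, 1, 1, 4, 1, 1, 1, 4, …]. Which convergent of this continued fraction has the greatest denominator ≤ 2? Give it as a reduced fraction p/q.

List convergents until the denominator exceeds the bound:
a_0 = 2: 2/1  (≤ bound)
a_1 = 1: 3/1  (≤ bound)
a_2 = 1: 5/2  (≤ bound)
a_3 = 1: 8/3  (> 2, stop)

5/2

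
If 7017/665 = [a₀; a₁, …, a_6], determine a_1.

Apply division with remainder until the remainder is 0:
7017 = 10·665 + 367, so a_0 = 10
665 = 1·367 + 298, so a_1 = 1

1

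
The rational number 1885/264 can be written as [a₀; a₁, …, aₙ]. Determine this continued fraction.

⌊1885/264⌋ = 7, remainder 37
⌊264/37⌋ = 7, remainder 5
⌊37/5⌋ = 7, remainder 2
⌊5/2⌋ = 2, remainder 1
⌊2/1⌋ = 2, remainder 0

[7; 7, 7, 2, 2]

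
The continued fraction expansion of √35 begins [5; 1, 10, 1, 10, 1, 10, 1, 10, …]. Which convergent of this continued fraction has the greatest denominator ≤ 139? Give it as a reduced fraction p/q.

775/131

List convergents until the denominator exceeds the bound:
a_0 = 5: 5/1  (≤ bound)
a_1 = 1: 6/1  (≤ bound)
a_2 = 10: 65/11  (≤ bound)
a_3 = 1: 71/12  (≤ bound)
a_4 = 10: 775/131  (≤ bound)
a_5 = 1: 846/143  (> 139, stop)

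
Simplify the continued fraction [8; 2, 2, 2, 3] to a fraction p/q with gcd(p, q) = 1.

345/41

a_0 = 8: 8/1
a_1 = 2: 17/2
a_2 = 2: 42/5
a_3 = 2: 101/12
a_4 = 3: 345/41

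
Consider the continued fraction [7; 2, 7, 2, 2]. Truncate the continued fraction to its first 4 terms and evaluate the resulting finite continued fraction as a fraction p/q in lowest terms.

239/32

a_0 = 7: 7/1
a_1 = 2: 15/2
a_2 = 7: 112/15
a_3 = 2: 239/32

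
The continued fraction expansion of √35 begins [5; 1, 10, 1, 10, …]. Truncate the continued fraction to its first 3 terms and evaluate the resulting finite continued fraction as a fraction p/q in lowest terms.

a_0 = 5: 5/1
a_1 = 1: 6/1
a_2 = 10: 65/11

65/11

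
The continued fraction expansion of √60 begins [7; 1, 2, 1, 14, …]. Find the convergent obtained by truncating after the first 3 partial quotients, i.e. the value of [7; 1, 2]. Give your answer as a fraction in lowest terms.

23/3

Start with 2.
1 + 1/(2/1) = 1 + 1/2 = 3/2
7 + 1/(3/2) = 7 + 2/3 = 23/3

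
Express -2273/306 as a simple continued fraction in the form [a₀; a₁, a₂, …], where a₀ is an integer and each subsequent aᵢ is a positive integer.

⌊-2273/306⌋ = -8, remainder 175
⌊306/175⌋ = 1, remainder 131
⌊175/131⌋ = 1, remainder 44
⌊131/44⌋ = 2, remainder 43
⌊44/43⌋ = 1, remainder 1
⌊43/1⌋ = 43, remainder 0

[-8; 1, 1, 2, 1, 43]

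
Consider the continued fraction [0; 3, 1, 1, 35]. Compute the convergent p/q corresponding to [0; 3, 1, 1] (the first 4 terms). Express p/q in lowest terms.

2/7

Build up convergents one term at a time:
a_0 = 0: 0/1
a_1 = 3: 1/3
a_2 = 1: 1/4
a_3 = 1: 2/7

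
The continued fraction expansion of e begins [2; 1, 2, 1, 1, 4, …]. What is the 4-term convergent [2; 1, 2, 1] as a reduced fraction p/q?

11/4

Use the convergent recurrence hₖ = aₖ·hₖ₋₁ + hₖ₋₂ (and likewise for the denominators kₖ):
a_0 = 2: 2/1
a_1 = 1: 3/1
a_2 = 2: 8/3
a_3 = 1: 11/4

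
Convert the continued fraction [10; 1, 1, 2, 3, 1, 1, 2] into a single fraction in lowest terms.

1059/100

a_0 = 10: 10/1
a_1 = 1: 11/1
a_2 = 1: 21/2
a_3 = 2: 53/5
a_4 = 3: 180/17
a_5 = 1: 233/22
a_6 = 1: 413/39
a_7 = 2: 1059/100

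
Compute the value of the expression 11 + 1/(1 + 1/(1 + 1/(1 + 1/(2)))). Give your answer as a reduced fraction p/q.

93/8

Start with 2.
1 + 1/(2/1) = 1 + 1/2 = 3/2
1 + 1/(3/2) = 1 + 2/3 = 5/3
1 + 1/(5/3) = 1 + 3/5 = 8/5
11 + 1/(8/5) = 11 + 5/8 = 93/8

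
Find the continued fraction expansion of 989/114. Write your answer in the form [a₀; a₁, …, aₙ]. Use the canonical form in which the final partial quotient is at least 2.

⌊989/114⌋ = 8, remainder 77
⌊114/77⌋ = 1, remainder 37
⌊77/37⌋ = 2, remainder 3
⌊37/3⌋ = 12, remainder 1
⌊3/1⌋ = 3, remainder 0

[8; 1, 2, 12, 3]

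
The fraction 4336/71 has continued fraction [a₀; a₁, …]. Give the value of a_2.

Repeatedly divide and take the remainder:
⌊4336/71⌋ = 61, remainder 5
⌊71/5⌋ = 14, remainder 1
⌊5/1⌋ = 5, remainder 0

5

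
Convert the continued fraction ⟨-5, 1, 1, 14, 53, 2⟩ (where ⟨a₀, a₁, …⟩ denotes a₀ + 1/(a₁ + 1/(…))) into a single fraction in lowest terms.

-13928/3107

a_0 = -5: -5/1
a_1 = 1: -4/1
a_2 = 1: -9/2
a_3 = 14: -130/29
a_4 = 53: -6899/1539
a_5 = 2: -13928/3107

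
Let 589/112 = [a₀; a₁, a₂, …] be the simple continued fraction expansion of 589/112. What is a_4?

⌊589/112⌋ = 5, remainder 29
⌊112/29⌋ = 3, remainder 25
⌊29/25⌋ = 1, remainder 4
⌊25/4⌋ = 6, remainder 1
⌊4/1⌋ = 4, remainder 0

4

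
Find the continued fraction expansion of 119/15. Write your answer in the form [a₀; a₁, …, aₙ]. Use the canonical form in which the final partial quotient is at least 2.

Repeatedly divide and take the remainder:
119 = 7·15 + 14, so a_0 = 7
15 = 1·14 + 1, so a_1 = 1
14 = 14·1 + 0, so a_2 = 14

[7; 1, 14]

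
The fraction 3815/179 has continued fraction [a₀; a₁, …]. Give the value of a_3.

3815 = 21·179 + 56, so a_0 = 21
179 = 3·56 + 11, so a_1 = 3
56 = 5·11 + 1, so a_2 = 5
11 = 11·1 + 0, so a_3 = 11

11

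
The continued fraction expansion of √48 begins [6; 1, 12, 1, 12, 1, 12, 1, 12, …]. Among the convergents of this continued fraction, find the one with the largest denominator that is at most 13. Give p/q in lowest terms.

List convergents until the denominator exceeds the bound:
a_0 = 6: 6/1  (≤ bound)
a_1 = 1: 7/1  (≤ bound)
a_2 = 12: 90/13  (≤ bound)
a_3 = 1: 97/14  (> 13, stop)

90/13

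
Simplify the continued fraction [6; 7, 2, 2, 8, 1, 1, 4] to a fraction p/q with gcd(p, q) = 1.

18307/2984

Start with 4.
1 + 1/(4/1) = 1 + 1/4 = 5/4
1 + 1/(5/4) = 1 + 4/5 = 9/5
8 + 1/(9/5) = 8 + 5/9 = 77/9
2 + 1/(77/9) = 2 + 9/77 = 163/77
2 + 1/(163/77) = 2 + 77/163 = 403/163
7 + 1/(403/163) = 7 + 163/403 = 2984/403
6 + 1/(2984/403) = 6 + 403/2984 = 18307/2984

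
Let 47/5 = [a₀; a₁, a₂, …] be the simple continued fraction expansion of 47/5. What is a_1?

47 ÷ 5 → quotient 9, remainder 2
5 ÷ 2 → quotient 2, remainder 1

2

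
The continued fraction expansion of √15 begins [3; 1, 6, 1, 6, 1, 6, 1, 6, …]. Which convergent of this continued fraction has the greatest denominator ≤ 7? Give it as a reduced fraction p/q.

a_0 = 3: 3/1  (≤ bound)
a_1 = 1: 4/1  (≤ bound)
a_2 = 6: 27/7  (≤ bound)
a_3 = 1: 31/8  (> 7, stop)

27/7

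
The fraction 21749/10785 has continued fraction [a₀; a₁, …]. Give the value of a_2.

Run the Euclidean algorithm, recording each quotient:
21749 ÷ 10785 → quotient 2, remainder 179
10785 ÷ 179 → quotient 60, remainder 45
179 ÷ 45 → quotient 3, remainder 44

3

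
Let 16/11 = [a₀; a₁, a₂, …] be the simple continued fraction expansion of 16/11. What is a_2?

5

16 = 1·11 + 5, so a_0 = 1
11 = 2·5 + 1, so a_1 = 2
5 = 5·1 + 0, so a_2 = 5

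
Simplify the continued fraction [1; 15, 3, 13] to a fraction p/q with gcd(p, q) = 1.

653/613

Start with 13.
3 + 1/(13/1) = 3 + 1/13 = 40/13
15 + 1/(40/13) = 15 + 13/40 = 613/40
1 + 1/(613/40) = 1 + 40/613 = 653/613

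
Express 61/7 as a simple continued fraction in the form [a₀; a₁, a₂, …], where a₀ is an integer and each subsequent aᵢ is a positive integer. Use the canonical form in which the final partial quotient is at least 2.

[8; 1, 2, 2]

Apply division with remainder until the remainder is 0:
⌊61/7⌋ = 8, remainder 5
⌊7/5⌋ = 1, remainder 2
⌊5/2⌋ = 2, remainder 1
⌊2/1⌋ = 2, remainder 0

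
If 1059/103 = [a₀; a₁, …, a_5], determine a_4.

Apply division with remainder until the remainder is 0:
1059 = 10·103 + 29, so a_0 = 10
103 = 3·29 + 16, so a_1 = 3
29 = 1·16 + 13, so a_2 = 1
16 = 1·13 + 3, so a_3 = 1
13 = 4·3 + 1, so a_4 = 4

4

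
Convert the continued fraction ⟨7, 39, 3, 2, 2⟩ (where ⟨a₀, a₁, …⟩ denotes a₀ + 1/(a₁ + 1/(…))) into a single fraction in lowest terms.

4693/668

Collapse the nested fraction from the inside out:
Start with 2.
2 + 1/(2/1) = 2 + 1/2 = 5/2
3 + 1/(5/2) = 3 + 2/5 = 17/5
39 + 1/(17/5) = 39 + 5/17 = 668/17
7 + 1/(668/17) = 7 + 17/668 = 4693/668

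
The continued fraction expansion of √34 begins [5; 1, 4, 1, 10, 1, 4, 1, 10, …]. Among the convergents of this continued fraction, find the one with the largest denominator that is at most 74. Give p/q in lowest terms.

a_0 = 5: 5/1  (≤ bound)
a_1 = 1: 6/1  (≤ bound)
a_2 = 4: 29/5  (≤ bound)
a_3 = 1: 35/6  (≤ bound)
a_4 = 10: 379/65  (≤ bound)
a_5 = 1: 414/71  (≤ bound)
a_6 = 4: 2035/349  (> 74, stop)

414/71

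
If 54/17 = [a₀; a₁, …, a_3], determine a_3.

2

⌊54/17⌋ = 3, remainder 3
⌊17/3⌋ = 5, remainder 2
⌊3/2⌋ = 1, remainder 1
⌊2/1⌋ = 2, remainder 0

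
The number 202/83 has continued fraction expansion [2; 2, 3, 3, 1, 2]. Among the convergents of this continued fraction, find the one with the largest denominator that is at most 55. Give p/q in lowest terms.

List convergents until the denominator exceeds the bound:
a_0 = 2: 2/1  (≤ bound)
a_1 = 2: 5/2  (≤ bound)
a_2 = 3: 17/7  (≤ bound)
a_3 = 3: 56/23  (≤ bound)
a_4 = 1: 73/30  (≤ bound)
a_5 = 2: 202/83  (> 55, stop)

73/30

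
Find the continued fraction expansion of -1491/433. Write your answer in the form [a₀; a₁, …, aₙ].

-1491 = -4·433 + 241, so a_0 = -4
433 = 1·241 + 192, so a_1 = 1
241 = 1·192 + 49, so a_2 = 1
192 = 3·49 + 45, so a_3 = 3
49 = 1·45 + 4, so a_4 = 1
45 = 11·4 + 1, so a_5 = 11
4 = 4·1 + 0, so a_6 = 4

[-4; 1, 1, 3, 1, 11, 4]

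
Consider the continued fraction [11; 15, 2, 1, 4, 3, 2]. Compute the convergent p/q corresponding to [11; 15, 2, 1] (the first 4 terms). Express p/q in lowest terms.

509/46

Compute successive convergents:
a_0 = 11: 11/1
a_1 = 15: 166/15
a_2 = 2: 343/31
a_3 = 1: 509/46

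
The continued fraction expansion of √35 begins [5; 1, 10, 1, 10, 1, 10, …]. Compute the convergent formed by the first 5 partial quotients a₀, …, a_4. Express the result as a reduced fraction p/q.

775/131

Start with 10.
1 + 1/(10/1) = 1 + 1/10 = 11/10
10 + 1/(11/10) = 10 + 10/11 = 120/11
1 + 1/(120/11) = 1 + 11/120 = 131/120
5 + 1/(131/120) = 5 + 120/131 = 775/131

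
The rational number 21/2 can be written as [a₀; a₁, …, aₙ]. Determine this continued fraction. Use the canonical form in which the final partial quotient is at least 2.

21 = 10·2 + 1, so a_0 = 10
2 = 2·1 + 0, so a_1 = 2

[10; 2]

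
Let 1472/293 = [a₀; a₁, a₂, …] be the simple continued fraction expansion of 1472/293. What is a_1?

Repeatedly divide and take the remainder:
1472 ÷ 293 → quotient 5, remainder 7
293 ÷ 7 → quotient 41, remainder 6

41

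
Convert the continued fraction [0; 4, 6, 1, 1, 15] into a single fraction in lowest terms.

Compute successive convergents:
a_0 = 0: 0/1
a_1 = 4: 1/4
a_2 = 6: 6/25
a_3 = 1: 7/29
a_4 = 1: 13/54
a_5 = 15: 202/839

202/839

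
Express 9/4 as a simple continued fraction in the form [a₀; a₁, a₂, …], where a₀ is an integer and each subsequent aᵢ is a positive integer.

[2; 4]

⌊9/4⌋ = 2, remainder 1
⌊4/1⌋ = 4, remainder 0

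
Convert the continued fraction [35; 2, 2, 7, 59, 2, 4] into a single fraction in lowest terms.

702443/19840

Use the convergent recurrence hₖ = aₖ·hₖ₋₁ + hₖ₋₂ (and likewise for the denominators kₖ):
a_0 = 35: 35/1
a_1 = 2: 71/2
a_2 = 2: 177/5
a_3 = 7: 1310/37
a_4 = 59: 77467/2188
a_5 = 2: 156244/4413
a_6 = 4: 702443/19840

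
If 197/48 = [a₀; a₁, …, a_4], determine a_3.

Apply division with remainder until the remainder is 0:
197 ÷ 48 → quotient 4, remainder 5
48 ÷ 5 → quotient 9, remainder 3
5 ÷ 3 → quotient 1, remainder 2
3 ÷ 2 → quotient 1, remainder 1

1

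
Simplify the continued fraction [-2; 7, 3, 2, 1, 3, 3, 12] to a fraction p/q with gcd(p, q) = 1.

Starting at the tail and folding back:
Start with 12.
3 + 1/(12/1) = 3 + 1/12 = 37/12
3 + 1/(37/12) = 3 + 12/37 = 123/37
1 + 1/(123/37) = 1 + 37/123 = 160/123
2 + 1/(160/123) = 2 + 123/160 = 443/160
3 + 1/(443/160) = 3 + 160/443 = 1489/443
7 + 1/(1489/443) = 7 + 443/1489 = 10866/1489
-2 + 1/(10866/1489) = -2 + 1489/10866 = -20243/10866

-20243/10866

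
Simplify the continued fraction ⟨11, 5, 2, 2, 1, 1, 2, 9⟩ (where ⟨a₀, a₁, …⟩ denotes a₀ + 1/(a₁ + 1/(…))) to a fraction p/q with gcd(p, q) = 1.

Starting at the tail and folding back:
Start with 9.
2 + 1/(9/1) = 2 + 1/9 = 19/9
1 + 1/(19/9) = 1 + 9/19 = 28/19
1 + 1/(28/19) = 1 + 19/28 = 47/28
2 + 1/(47/28) = 2 + 28/47 = 122/47
2 + 1/(122/47) = 2 + 47/122 = 291/122
5 + 1/(291/122) = 5 + 122/291 = 1577/291
11 + 1/(1577/291) = 11 + 291/1577 = 17638/1577

17638/1577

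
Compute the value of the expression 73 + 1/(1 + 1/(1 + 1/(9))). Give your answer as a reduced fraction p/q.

Build up convergents one term at a time:
a_0 = 73: 73/1
a_1 = 1: 74/1
a_2 = 1: 147/2
a_3 = 9: 1397/19

1397/19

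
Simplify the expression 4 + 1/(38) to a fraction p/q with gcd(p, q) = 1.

153/38

Compute successive convergents:
a_0 = 4: 4/1
a_1 = 38: 153/38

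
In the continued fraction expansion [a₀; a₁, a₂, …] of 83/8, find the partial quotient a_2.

Apply division with remainder until the remainder is 0:
83 ÷ 8 → quotient 10, remainder 3
8 ÷ 3 → quotient 2, remainder 2
3 ÷ 2 → quotient 1, remainder 1

1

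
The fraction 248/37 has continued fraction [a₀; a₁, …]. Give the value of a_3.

2

⌊248/37⌋ = 6, remainder 26
⌊37/26⌋ = 1, remainder 11
⌊26/11⌋ = 2, remainder 4
⌊11/4⌋ = 2, remainder 3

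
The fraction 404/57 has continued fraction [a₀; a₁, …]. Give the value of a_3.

⌊404/57⌋ = 7, remainder 5
⌊57/5⌋ = 11, remainder 2
⌊5/2⌋ = 2, remainder 1
⌊2/1⌋ = 2, remainder 0

2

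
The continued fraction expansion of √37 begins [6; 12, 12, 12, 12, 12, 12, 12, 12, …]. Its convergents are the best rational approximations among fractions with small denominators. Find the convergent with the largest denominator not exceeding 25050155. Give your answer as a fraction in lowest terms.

18798954/3090529

a_0 = 6: 6/1  (≤ bound)
a_1 = 12: 73/12  (≤ bound)
a_2 = 12: 882/145  (≤ bound)
a_3 = 12: 10657/1752  (≤ bound)
a_4 = 12: 128766/21169  (≤ bound)
a_5 = 12: 1555849/255780  (≤ bound)
a_6 = 12: 18798954/3090529  (≤ bound)
a_7 = 12: 227143297/37342128  (> 25050155, stop)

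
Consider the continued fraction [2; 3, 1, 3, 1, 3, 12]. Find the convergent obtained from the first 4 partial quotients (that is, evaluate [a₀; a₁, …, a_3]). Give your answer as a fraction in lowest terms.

34/15

Compute successive convergents:
a_0 = 2: 2/1
a_1 = 3: 7/3
a_2 = 1: 9/4
a_3 = 3: 34/15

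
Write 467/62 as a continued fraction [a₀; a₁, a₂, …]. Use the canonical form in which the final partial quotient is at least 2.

[7; 1, 1, 7, 4]

Apply division with remainder until the remainder is 0:
467 ÷ 62 → quotient 7, remainder 33
62 ÷ 33 → quotient 1, remainder 29
33 ÷ 29 → quotient 1, remainder 4
29 ÷ 4 → quotient 7, remainder 1
4 ÷ 1 → quotient 4, remainder 0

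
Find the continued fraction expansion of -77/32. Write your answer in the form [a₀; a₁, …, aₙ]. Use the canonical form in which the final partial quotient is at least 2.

⌊-77/32⌋ = -3, remainder 19
⌊32/19⌋ = 1, remainder 13
⌊19/13⌋ = 1, remainder 6
⌊13/6⌋ = 2, remainder 1
⌊6/1⌋ = 6, remainder 0

[-3; 1, 1, 2, 6]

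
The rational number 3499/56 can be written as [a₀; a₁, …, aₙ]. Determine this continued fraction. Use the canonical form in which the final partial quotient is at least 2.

3499 ÷ 56 → quotient 62, remainder 27
56 ÷ 27 → quotient 2, remainder 2
27 ÷ 2 → quotient 13, remainder 1
2 ÷ 1 → quotient 2, remainder 0

[62; 2, 13, 2]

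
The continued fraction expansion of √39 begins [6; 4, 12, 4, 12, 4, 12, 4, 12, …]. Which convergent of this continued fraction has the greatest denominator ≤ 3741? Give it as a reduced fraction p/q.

15294/2449

a_0 = 6: 6/1  (≤ bound)
a_1 = 4: 25/4  (≤ bound)
a_2 = 12: 306/49  (≤ bound)
a_3 = 4: 1249/200  (≤ bound)
a_4 = 12: 15294/2449  (≤ bound)
a_5 = 4: 62425/9996  (> 3741, stop)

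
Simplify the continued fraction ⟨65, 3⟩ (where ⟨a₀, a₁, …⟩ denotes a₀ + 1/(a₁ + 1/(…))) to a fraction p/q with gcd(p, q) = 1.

196/3

Start with 3.
65 + 1/(3/1) = 65 + 1/3 = 196/3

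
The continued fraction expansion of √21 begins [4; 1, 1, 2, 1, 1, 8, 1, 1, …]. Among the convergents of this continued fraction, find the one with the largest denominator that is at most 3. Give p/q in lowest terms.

a_0 = 4: 4/1  (≤ bound)
a_1 = 1: 5/1  (≤ bound)
a_2 = 1: 9/2  (≤ bound)
a_3 = 2: 23/5  (> 3, stop)

9/2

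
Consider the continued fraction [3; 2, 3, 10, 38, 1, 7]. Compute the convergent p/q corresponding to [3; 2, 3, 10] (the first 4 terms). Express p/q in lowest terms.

247/72

Build up convergents one term at a time:
a_0 = 3: 3/1
a_1 = 2: 7/2
a_2 = 3: 24/7
a_3 = 10: 247/72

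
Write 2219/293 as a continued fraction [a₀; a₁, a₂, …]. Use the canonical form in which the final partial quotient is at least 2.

2219 ÷ 293 → quotient 7, remainder 168
293 ÷ 168 → quotient 1, remainder 125
168 ÷ 125 → quotient 1, remainder 43
125 ÷ 43 → quotient 2, remainder 39
43 ÷ 39 → quotient 1, remainder 4
39 ÷ 4 → quotient 9, remainder 3
4 ÷ 3 → quotient 1, remainder 1
3 ÷ 1 → quotient 3, remainder 0

[7; 1, 1, 2, 1, 9, 1, 3]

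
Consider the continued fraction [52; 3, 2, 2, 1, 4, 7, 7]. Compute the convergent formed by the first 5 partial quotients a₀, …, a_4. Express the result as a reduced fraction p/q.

a_0 = 52: 52/1
a_1 = 3: 157/3
a_2 = 2: 366/7
a_3 = 2: 889/17
a_4 = 1: 1255/24

1255/24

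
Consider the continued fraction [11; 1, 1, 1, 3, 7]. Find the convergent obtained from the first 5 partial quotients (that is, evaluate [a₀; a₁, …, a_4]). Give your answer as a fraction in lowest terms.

Start with 3.
1 + 1/(3/1) = 1 + 1/3 = 4/3
1 + 1/(4/3) = 1 + 3/4 = 7/4
1 + 1/(7/4) = 1 + 4/7 = 11/7
11 + 1/(11/7) = 11 + 7/11 = 128/11

128/11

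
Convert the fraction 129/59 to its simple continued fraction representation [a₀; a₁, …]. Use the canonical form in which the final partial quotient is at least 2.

[2; 5, 2, 1, 3]

Repeatedly divide and take the remainder:
⌊129/59⌋ = 2, remainder 11
⌊59/11⌋ = 5, remainder 4
⌊11/4⌋ = 2, remainder 3
⌊4/3⌋ = 1, remainder 1
⌊3/1⌋ = 3, remainder 0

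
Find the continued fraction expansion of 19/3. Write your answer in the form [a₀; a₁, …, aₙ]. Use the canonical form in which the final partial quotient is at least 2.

[6; 3]

Apply division with remainder until the remainder is 0:
⌊19/3⌋ = 6, remainder 1
⌊3/1⌋ = 3, remainder 0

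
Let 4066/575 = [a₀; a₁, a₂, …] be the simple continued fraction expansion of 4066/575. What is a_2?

4066 ÷ 575 → quotient 7, remainder 41
575 ÷ 41 → quotient 14, remainder 1
41 ÷ 1 → quotient 41, remainder 0

41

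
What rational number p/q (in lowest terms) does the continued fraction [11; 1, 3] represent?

Start with 3.
1 + 1/(3/1) = 1 + 1/3 = 4/3
11 + 1/(4/3) = 11 + 3/4 = 47/4

47/4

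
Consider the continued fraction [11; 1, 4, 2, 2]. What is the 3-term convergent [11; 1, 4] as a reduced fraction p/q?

Work from the innermost term outward:
Start with 4.
1 + 1/(4/1) = 1 + 1/4 = 5/4
11 + 1/(5/4) = 11 + 4/5 = 59/5

59/5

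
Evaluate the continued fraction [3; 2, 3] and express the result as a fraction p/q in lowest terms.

24/7

Collapse the nested fraction from the inside out:
Start with 3.
2 + 1/(3/1) = 2 + 1/3 = 7/3
3 + 1/(7/3) = 3 + 3/7 = 24/7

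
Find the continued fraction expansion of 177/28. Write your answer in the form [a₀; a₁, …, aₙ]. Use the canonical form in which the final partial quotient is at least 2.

[6; 3, 9]

177 = 6·28 + 9, so a_0 = 6
28 = 3·9 + 1, so a_1 = 3
9 = 9·1 + 0, so a_2 = 9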